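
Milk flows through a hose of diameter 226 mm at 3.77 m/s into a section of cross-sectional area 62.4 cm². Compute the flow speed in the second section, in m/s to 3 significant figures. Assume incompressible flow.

24.2 m/s

By continuity, v₂ = v₁·A₁/A₂ = 3.77·(401/62.4) = 24.2 m/s.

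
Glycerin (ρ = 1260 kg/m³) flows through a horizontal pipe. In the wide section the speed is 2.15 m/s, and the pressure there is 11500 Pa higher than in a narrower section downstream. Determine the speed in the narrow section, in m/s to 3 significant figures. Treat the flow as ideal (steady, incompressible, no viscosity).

v₂ ≈ 4.78 m/s

Along the level pipe P + ½ρv² is conserved, hence v₂² = v₁² + 2(P₁ − P₂)/ρ.
v₂ = √(2.15² + 2·11500/1260) = √(4.62 + 18.3) = 4.78 m/s.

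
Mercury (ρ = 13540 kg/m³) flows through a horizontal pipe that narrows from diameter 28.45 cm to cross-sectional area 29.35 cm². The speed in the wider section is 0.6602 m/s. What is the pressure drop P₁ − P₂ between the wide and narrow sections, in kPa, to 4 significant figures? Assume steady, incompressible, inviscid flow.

By continuity, v₂ = v₁·A₁/A₂ = 0.6602·(635.7/29.35) = 14.30 m/s.
The pipe is horizontal, so Bernoulli reduces to P₁ + ½ρv₁² = P₂ + ½ρv₂².
P₁ − P₂ = ½·13540·(14.30² − 0.6602²) = ½·13540·204.0 = 1381000 Pa.

ΔP ≈ 1381 kPa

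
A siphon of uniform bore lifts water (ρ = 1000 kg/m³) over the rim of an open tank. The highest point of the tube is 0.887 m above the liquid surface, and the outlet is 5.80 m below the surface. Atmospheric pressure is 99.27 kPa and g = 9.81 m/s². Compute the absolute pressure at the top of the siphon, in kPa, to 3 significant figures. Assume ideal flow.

P_top ≈ 33.7 kPa

The outlet speed comes from Torricelli: v = √(2g·5.80) = 10.7 m/s.
Continuity keeps v the same throughout the tube; from surface to crest, P_atm + 0 = P_top + ½ρv² + ρg·h_top.
P_top = 99270 − ½·1000·10.7² − 1000·9.81·0.887 = 33700 Pa.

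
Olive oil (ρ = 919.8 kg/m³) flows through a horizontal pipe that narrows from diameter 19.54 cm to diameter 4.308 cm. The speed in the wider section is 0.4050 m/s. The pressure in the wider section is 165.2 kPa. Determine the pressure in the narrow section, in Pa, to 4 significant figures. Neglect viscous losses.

P₂ ≈ 133300 Pa

By continuity, v₂ = v₁·A₁/A₂ = 0.4050·(299.9/14.58) = 8.332 m/s.
Bernoulli (h₁ = h₂): P₁ − P₂ = ½ρ(v₂² − v₁²).
P₂ = P₁ − ½ρ(v₂² − v₁²) = 165200 − ½·919.8·(8.332² − 0.4050²) = 165200 − 31850 = 133300 Pa.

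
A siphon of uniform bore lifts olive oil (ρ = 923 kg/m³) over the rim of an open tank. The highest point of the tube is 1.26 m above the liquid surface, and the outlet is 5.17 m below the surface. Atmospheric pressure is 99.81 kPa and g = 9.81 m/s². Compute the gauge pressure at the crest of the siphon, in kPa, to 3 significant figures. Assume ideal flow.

From the surface to the outlet (both open to atmosphere, surface at rest): v = √(2g·h_out) = √(2·9.81·5.17) = 10.1 m/s.
Continuity keeps v the same throughout the tube; from surface to crest, P_atm + 0 = P_top + ½ρv² + ρg·h_top.
P_top = 99810 − ½·923·10.1² − 923·9.81·1.26 = 41600 Pa. So P_gauge = P_top − P_atm = -58200 Pa.

-58.2 kPa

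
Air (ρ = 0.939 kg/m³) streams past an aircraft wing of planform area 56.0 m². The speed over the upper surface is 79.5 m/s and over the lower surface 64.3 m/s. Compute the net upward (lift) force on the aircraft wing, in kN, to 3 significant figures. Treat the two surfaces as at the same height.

F = 57.5 kN

From P + ½ρv² = const at equal height, P_low − P_up = ½ρ(v_up² − v_low²).
ΔP = ½·0.939·(79.5² − 64.3²) = 1030 Pa.
Lift = ΔP · A = 1030 × 56.0 = 57500 N.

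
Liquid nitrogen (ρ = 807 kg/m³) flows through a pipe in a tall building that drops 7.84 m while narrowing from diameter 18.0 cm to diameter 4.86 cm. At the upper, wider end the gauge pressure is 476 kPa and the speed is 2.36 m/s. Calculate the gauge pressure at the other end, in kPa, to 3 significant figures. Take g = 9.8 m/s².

By continuity, v₂ = v₁·A₁/A₂ = 2.36·(254/18.6) = 32.4 m/s.
Applying Bernoulli between the two ends and solving for P₂: P₂ = P₁ + ½ρ(v₁² − v₂²) − ρgΔh.
P₂ = 476000 + ½·807·(2.36² − 32.4²) − 807·9.8·(−7.84) = 476000 + (-421000) − (-62000) = 117000 Pa.

P₂ = 117 kPa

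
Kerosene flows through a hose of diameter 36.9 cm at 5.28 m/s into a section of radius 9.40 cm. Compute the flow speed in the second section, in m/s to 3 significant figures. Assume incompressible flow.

v₂ = 20.3 m/s

Continuity gives A₁v₁ = A₂v₂, so v₂ = (1070 cm²)/(278 cm²) × 5.28 m/s = 20.3 m/s.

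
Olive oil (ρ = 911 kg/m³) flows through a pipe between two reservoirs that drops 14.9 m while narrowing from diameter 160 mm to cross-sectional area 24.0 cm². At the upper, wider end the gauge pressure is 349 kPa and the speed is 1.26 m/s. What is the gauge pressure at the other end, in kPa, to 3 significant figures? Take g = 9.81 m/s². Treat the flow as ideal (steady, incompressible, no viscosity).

Continuity gives A₁v₁ = A₂v₂, so v₂ = (201 cm²)/(24.0 cm²) × 1.26 m/s = 10.6 m/s.
Applying Bernoulli between the two ends and solving for P₂: P₂ = P₁ + ½ρ(v₁² − v₂²) − ρgΔh.
P₂ = 349000 + ½·911·(1.26² − 10.6²) − 911·9.81·(−14.9) = 349000 + (-50000) − (-133000) = 432000 Pa.

P₂ = 432 kPa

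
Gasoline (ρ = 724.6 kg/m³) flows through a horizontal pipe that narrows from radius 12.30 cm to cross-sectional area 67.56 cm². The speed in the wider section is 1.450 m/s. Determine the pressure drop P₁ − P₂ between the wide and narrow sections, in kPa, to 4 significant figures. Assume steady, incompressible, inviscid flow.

By continuity, v₂ = v₁·A₁/A₂ = 1.450·(475.3/67.56) = 10.20 m/s.
With no height change, Bernoulli's equation is P₁ + ½ρv₁² = P₂ + ½ρv₂².
P₁ − P₂ = ½·724.6·(10.20² − 1.450²) = ½·724.6·102.0 = 36940 Pa.

ΔP ≈ 36.94 kPa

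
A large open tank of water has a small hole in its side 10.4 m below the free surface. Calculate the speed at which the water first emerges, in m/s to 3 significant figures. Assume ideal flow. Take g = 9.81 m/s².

With the surface at rest and both surface and jet at atmospheric pressure, Bernoulli gives ρg h = ½ρv², so v = √(2gh) = √(2·9.81·10.4) = 14.3 m/s.

v ≈ 14.3 m/s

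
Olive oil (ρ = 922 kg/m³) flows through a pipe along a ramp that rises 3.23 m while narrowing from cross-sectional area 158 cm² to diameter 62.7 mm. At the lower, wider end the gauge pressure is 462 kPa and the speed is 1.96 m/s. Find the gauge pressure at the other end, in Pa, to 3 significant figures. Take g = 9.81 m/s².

By continuity, v₂ = v₁·A₁/A₂ = 1.96·(158/30.9) = 10.0 m/s.
Bernoulli: P₁ + ½ρv₁² + ρg h₁ = P₂ + ½ρv₂² + ρg h₂, so P₂ = P₁ + ½ρ(v₁² − v₂²) − ρg(h₂ − h₁).
P₂ = 462000 + ½·922·(1.96² − 10.0²) − 922·9.81·(+3.23) = 462000 + (-44600) − (29200) = 388000 Pa.

P₂ = 388000 Pa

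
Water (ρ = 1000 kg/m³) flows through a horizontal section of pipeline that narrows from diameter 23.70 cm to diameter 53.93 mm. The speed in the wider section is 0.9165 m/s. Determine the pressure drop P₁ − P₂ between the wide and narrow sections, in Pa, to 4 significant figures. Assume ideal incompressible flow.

Mass conservation (A₁v₁ = A₂v₂) gives v₂ = 0.9165 × 441.2/22.84 = 17.70 m/s.
Bernoulli (h₁ = h₂): P₁ − P₂ = ½ρ(v₂² − v₁²).
P₁ − P₂ = ½·1000·(17.70² − 0.9165²) = ½·1000·312.4 = 156200 Pa.

ΔP ≈ 156200 Pa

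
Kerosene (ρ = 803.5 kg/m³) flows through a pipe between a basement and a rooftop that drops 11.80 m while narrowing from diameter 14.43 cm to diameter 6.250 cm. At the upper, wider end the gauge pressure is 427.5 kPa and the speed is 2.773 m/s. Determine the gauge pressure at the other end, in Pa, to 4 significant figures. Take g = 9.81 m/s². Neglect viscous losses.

435800 Pa

By continuity, v₂ = v₁·A₁/A₂ = 2.773·(163.5/30.68) = 14.78 m/s.
Applying Bernoulli between the two ends and solving for P₂: P₂ = P₁ + ½ρ(v₁² − v₂²) − ρgΔh.
P₂ = 427500 + ½·803.5·(2.773² − 14.78²) − 803.5·9.81·(−11.80) = 427500 + (-84690) − (-93010) = 435800 Pa.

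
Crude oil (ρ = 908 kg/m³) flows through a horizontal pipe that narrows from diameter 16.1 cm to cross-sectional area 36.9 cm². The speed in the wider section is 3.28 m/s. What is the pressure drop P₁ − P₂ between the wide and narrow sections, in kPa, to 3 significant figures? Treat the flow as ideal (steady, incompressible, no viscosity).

ΔP ≈ 144 kPa

Mass conservation (A₁v₁ = A₂v₂) gives v₂ = 3.28 × 204/36.9 = 18.1 m/s.
With no height change, Bernoulli's equation is P₁ + ½ρv₁² = P₂ + ½ρv₂².
P₁ − P₂ = ½·908·(18.1² − 3.28²) = ½·908·317 = 144000 Pa.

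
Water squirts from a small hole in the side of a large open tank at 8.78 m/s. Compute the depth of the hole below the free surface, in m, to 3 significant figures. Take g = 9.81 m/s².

Torricelli: v = √(2gh), so h = v²/(2g).
h = 8.78²/(2·9.81) = 77.1/19.62 = 3.93 m.

h ≈ 3.93 m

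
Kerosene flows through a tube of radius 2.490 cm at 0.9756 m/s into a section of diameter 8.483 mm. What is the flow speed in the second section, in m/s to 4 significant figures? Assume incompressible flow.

Mass conservation (A₁v₁ = A₂v₂) gives v₂ = 0.9756 × 19.48/0.5652 = 33.62 m/s.

v₂ ≈ 33.62 m/s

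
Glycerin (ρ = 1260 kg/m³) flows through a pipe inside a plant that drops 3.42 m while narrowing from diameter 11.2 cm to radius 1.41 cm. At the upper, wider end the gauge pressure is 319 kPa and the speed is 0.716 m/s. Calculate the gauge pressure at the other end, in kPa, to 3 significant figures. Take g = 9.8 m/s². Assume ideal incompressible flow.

P₂ = 281 kPa

The volume flow rate is constant, so v₂ = (A₁/A₂)v₁ = (98.5/6.25)·0.716 = 11.3 m/s.
Bernoulli: P₁ + ½ρv₁² + ρg h₁ = P₂ + ½ρv₂² + ρg h₂, so P₂ = P₁ + ½ρ(v₁² − v₂²) − ρg(h₂ − h₁).
P₂ = 319000 + ½·1260·(0.716² − 11.3²) − 1260·9.8·(−3.42) = 319000 + (-80000) − (-42200) = 281000 Pa.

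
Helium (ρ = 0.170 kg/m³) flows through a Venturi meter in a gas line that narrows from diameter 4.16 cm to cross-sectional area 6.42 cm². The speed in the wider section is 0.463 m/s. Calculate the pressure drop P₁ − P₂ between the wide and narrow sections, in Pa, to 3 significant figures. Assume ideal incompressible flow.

Continuity gives A₁v₁ = A₂v₂, so v₂ = (13.6 cm²)/(6.42 cm²) × 0.463 m/s = 0.980 m/s.
Along the horizontal streamline, P + ½ρv² is constant.
P₁ − P₂ = ½·0.170·(0.980² − 0.463²) = ½·0.170·0.746 = 0.0634 Pa.

ΔP ≈ 0.0634 Pa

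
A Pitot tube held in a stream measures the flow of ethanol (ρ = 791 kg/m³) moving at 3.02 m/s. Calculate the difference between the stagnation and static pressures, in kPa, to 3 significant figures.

The dynamic pressure equals the rise in static pressure at the stagnation point: ΔP = ½ρv².
ΔP = ½·791·3.02² = 3610 Pa.

ΔP ≈ 3.61 kPa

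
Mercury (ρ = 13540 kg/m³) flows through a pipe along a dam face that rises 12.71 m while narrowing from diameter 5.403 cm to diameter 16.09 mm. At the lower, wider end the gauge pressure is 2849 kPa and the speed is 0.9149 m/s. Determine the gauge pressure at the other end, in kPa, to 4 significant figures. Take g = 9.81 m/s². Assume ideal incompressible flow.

By continuity, v₂ = v₁·A₁/A₂ = 0.9149·(22.93/2.033) = 10.32 m/s.
Energy conservation along the streamline gives P₂ = P₁ − ½ρ(v₂² − v₁²) − ρg(h₂ − h₁).
P₂ = 2849000 + ½·13540·(0.9149² − 10.32²) − 13540·9.81·(+12.71) = 2849000 + (-714900) − (1688000) = 445900 Pa.

P₂ ≈ 445.9 kPa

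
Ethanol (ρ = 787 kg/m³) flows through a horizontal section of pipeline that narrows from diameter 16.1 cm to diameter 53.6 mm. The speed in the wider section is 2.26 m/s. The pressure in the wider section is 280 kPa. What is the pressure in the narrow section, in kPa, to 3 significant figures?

P₂ ≈ 118 kPa

Continuity gives A₁v₁ = A₂v₂, so v₂ = (204 cm²)/(22.6 cm²) × 2.26 m/s = 20.4 m/s.
The pipe is horizontal, so Bernoulli reduces to P₁ + ½ρv₁² = P₂ + ½ρv₂².
P₂ = P₁ − ½ρ(v₂² − v₁²) = 280000 − ½·787·(20.4² − 2.26²) = 280000 − 162000 = 118000 Pa.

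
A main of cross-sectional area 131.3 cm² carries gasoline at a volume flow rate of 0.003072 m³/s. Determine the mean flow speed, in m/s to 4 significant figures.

Q = 0.003072 m³/s = 0.003072 m³/s.
v = Q/A = 0.003072 / 0.01313 = 0.2340 m/s.

v = 0.2340 m/s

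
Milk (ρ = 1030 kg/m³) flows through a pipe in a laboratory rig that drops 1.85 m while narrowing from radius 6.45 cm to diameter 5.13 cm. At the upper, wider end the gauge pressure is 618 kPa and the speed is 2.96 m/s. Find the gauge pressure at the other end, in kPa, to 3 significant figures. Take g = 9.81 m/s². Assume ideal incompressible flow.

P₂ ≈ 461 kPa

By continuity, v₂ = v₁·A₁/A₂ = 2.96·(131/20.7) = 18.7 m/s.
Applying Bernoulli between the two ends and solving for P₂: P₂ = P₁ + ½ρ(v₁² − v₂²) − ρgΔh.
P₂ = 618000 + ½·1030·(2.96² − 18.7²) − 1030·9.81·(−1.85) = 618000 + (-176000) − (-18700) = 461000 Pa.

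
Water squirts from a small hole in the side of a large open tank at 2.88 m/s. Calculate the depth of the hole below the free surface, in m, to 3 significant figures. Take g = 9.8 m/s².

Inverting v = √(2gh) gives h = v² / 2g.
h = 2.88²/(2·9.8) = 8.29/19.60 = 0.423 m.

0.423 m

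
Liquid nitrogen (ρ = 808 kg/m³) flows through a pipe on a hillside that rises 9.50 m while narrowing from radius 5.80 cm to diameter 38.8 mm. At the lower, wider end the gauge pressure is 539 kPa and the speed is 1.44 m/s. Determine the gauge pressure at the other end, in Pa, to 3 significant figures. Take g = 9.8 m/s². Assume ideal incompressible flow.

P₂ = 398000 Pa

Mass conservation (A₁v₁ = A₂v₂) gives v₂ = 1.44 × 106/11.8 = 12.9 m/s.
Applying Bernoulli between the two ends and solving for P₂: P₂ = P₁ + ½ρ(v₁² − v₂²) − ρgΔh.
P₂ = 539000 + ½·808·(1.44² − 12.9²) − 808·9.8·(+9.50) = 539000 + (-66100) − (75200) = 398000 Pa.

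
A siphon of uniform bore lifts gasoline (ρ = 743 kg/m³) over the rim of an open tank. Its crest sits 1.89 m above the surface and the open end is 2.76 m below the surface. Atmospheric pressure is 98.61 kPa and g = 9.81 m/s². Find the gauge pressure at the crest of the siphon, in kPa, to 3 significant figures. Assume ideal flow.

-33.9 kPa

The outlet speed comes from Torricelli: v = √(2g·2.76) = 7.36 m/s.
With constant cross-section the crest speed equals v; applying Bernoulli from the surface up to the crest, P_top = P_atm − ½ρv² − ρg·h_top.
P_top = 98610 − ½·743·7.36² − 743·9.81·1.89 = 64700 Pa. So P_gauge = P_top − P_atm = -33900 Pa.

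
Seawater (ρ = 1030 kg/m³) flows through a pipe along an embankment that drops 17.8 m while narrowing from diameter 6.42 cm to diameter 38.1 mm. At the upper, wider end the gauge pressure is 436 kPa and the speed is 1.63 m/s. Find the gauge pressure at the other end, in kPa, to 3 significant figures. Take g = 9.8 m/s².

P₂ ≈ 606 kPa

Mass conservation (A₁v₁ = A₂v₂) gives v₂ = 1.63 × 32.4/11.4 = 4.63 m/s.
Energy conservation along the streamline gives P₂ = P₁ − ½ρ(v₂² − v₁²) − ρg(h₂ − h₁).
P₂ = 436000 + ½·1030·(1.63² − 4.63²) − 1030·9.8·(−17.8) = 436000 + (-9660) − (-180000) = 606000 Pa.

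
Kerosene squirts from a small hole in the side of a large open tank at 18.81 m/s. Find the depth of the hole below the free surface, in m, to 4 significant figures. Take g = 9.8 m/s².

Inverting v = √(2gh) gives h = v² / 2g.
h = 18.81²/(2·9.8) = 353.8/19.60 = 18.05 m.

18.05 m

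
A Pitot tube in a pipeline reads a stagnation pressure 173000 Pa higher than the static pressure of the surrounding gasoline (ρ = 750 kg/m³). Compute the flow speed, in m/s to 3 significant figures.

21.5 m/s

Bernoulli between the free stream and the stagnation point: ½ρv² = P_stag − P_static.
v = √(2ΔP/ρ) = √(2·173000/750) = 21.5 m/s.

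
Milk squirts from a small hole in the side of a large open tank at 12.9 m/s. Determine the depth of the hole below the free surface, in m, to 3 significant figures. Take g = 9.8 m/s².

h ≈ 8.49 m

Torricelli: v = √(2gh), so h = v²/(2g).
h = 12.9²/(2·9.8) = 166/19.60 = 8.49 m.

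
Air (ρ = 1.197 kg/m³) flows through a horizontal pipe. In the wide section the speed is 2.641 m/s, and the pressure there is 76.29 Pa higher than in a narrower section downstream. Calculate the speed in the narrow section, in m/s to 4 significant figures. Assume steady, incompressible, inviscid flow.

v₂ = 11.59 m/s

Horizontal Bernoulli: P₁ + ½ρv₁² = P₂ + ½ρv₂², so v₂² = v₁² + 2(P₁ − P₂)/ρ.
v₂ = √(2.641² + 2·76.29/1.197) = √(6.975 + 127.5) = 11.59 m/s.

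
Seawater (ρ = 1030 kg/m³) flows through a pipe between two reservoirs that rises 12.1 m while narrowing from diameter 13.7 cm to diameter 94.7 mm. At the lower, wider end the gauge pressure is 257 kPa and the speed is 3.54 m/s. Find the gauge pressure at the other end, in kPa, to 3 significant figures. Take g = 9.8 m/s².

P₂ ≈ 113 kPa

Mass conservation (A₁v₁ = A₂v₂) gives v₂ = 3.54 × 147/70.4 = 7.41 m/s.
Bernoulli: P₁ + ½ρv₁² + ρg h₁ = P₂ + ½ρv₂² + ρg h₂, so P₂ = P₁ + ½ρ(v₁² − v₂²) − ρg(h₂ − h₁).
P₂ = 257000 + ½·1030·(3.54² − 7.41²) − 1030·9.8·(+12.1) = 257000 + (-21800) − (122000) = 113000 Pa.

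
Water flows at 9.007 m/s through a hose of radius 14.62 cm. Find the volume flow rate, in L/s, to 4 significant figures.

Q = 604.8 L/s

Q = A·v = 0.06715 m² × 9.007 m/s = 0.6048 m³/s.
Converting: 0.6048 m³/s × 1000 = 604.8 L/s.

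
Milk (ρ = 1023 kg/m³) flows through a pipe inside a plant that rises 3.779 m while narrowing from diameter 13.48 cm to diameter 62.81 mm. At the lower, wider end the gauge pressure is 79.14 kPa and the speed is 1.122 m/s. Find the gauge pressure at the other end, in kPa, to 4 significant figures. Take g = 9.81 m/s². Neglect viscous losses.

P₂ ≈ 28.20 kPa

Continuity gives A₁v₁ = A₂v₂, so v₂ = (142.7 cm²)/(30.98 cm²) × 1.122 m/s = 5.168 m/s.
Energy conservation along the streamline gives P₂ = P₁ − ½ρ(v₂² − v₁²) − ρg(h₂ − h₁).
P₂ = 79140 + ½·1023·(1.122² − 5.168²) − 1023·9.81·(+3.779) = 79140 + (-13020) − (37920) = 28200 Pa.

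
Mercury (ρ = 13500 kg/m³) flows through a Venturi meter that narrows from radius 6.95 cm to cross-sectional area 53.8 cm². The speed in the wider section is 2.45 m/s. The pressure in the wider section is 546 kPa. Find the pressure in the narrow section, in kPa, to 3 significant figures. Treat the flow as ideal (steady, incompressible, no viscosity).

Continuity gives A₁v₁ = A₂v₂, so v₂ = (152 cm²)/(53.8 cm²) × 2.45 m/s = 6.91 m/s.
With no height change, Bernoulli's equation is P₁ + ½ρv₁² = P₂ + ½ρv₂².
P₂ = P₁ − ½ρ(v₂² − v₁²) = 546000 − ½·13500·(6.91² − 2.45²) = 546000 − 282000 = 264000 Pa.

P₂ ≈ 264 kPa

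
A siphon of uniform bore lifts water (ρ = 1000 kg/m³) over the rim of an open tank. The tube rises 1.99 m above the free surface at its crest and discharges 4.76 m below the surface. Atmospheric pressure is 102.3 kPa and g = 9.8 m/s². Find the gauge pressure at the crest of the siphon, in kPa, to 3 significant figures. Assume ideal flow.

From the surface to the outlet (both open to atmosphere, surface at rest): v = √(2g·h_out) = √(2·9.8·4.76) = 9.66 m/s.
Continuity keeps v the same throughout the tube; from surface to crest, P_atm + 0 = P_top + ½ρv² + ρg·h_top.
P_top = 102300 − ½·1000·9.66² − 1000·9.8·1.99 = 36100 Pa. So P_gauge = P_top − P_atm = -66200 Pa.

P_gauge ≈ -66.2 kPa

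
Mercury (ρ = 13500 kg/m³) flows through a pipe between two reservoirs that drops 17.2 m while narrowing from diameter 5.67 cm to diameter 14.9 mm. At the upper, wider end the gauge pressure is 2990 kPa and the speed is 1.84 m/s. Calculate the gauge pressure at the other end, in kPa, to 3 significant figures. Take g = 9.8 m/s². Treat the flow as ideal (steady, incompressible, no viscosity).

P₂ = 496 kPa

Continuity gives A₁v₁ = A₂v₂, so v₂ = (25.2 cm²)/(1.74 cm²) × 1.84 m/s = 26.6 m/s.
Bernoulli: P₁ + ½ρv₁² + ρg h₁ = P₂ + ½ρv₂² + ρg h₂, so P₂ = P₁ + ½ρ(v₁² − v₂²) − ρg(h₂ − h₁).
P₂ = 2990000 + ½·13500·(1.84² − 26.6²) − 13500·9.8·(−17.2) = 2990000 + (-4770000) − (-2280000) = 496000 Pa.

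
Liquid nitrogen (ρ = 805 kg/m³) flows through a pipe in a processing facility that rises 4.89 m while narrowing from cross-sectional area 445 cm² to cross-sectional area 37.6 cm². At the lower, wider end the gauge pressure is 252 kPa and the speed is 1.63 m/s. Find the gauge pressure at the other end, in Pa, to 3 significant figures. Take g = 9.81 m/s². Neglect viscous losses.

P₂ ≈ 64700 Pa

Mass conservation (A₁v₁ = A₂v₂) gives v₂ = 1.63 × 445/37.6 = 19.3 m/s.
Bernoulli: P₁ + ½ρv₁² + ρg h₁ = P₂ + ½ρv₂² + ρg h₂, so P₂ = P₁ + ½ρ(v₁² − v₂²) − ρg(h₂ − h₁).
P₂ = 252000 + ½·805·(1.63² − 19.3²) − 805·9.81·(+4.89) = 252000 + (-149000) − (38600) = 64700 Pa.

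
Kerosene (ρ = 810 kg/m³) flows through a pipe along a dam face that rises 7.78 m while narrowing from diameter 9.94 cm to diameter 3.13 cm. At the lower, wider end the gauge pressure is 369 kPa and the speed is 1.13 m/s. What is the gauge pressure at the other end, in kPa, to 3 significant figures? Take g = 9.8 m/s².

255 kPa

The volume flow rate is constant, so v₂ = (A₁/A₂)v₁ = (77.6/7.69)·1.13 = 11.4 m/s.
Bernoulli: P₁ + ½ρv₁² + ρg h₁ = P₂ + ½ρv₂² + ρg h₂, so P₂ = P₁ + ½ρ(v₁² − v₂²) − ρg(h₂ − h₁).
P₂ = 369000 + ½·810·(1.13² − 11.4²) − 810·9.8·(+7.78) = 369000 + (-52100) − (61800) = 255000 Pa.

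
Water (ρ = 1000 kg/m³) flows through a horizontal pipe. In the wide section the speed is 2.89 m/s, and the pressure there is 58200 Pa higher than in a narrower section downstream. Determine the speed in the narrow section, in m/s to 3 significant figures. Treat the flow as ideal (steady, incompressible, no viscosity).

v₂ = 11.2 m/s

Horizontal Bernoulli: P₁ + ½ρv₁² = P₂ + ½ρv₂², so v₂² = v₁² + 2(P₁ − P₂)/ρ.
v₂ = √(2.89² + 2·58200/1000) = √(8.35 + 116) = 11.2 m/s.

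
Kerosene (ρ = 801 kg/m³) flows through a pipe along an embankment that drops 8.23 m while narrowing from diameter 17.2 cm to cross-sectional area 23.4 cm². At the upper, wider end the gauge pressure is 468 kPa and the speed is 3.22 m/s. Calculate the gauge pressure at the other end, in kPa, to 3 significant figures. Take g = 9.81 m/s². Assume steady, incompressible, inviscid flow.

127 kPa

Mass conservation (A₁v₁ = A₂v₂) gives v₂ = 3.22 × 232/23.4 = 32.0 m/s.
Applying Bernoulli between the two ends and solving for P₂: P₂ = P₁ + ½ρ(v₁² − v₂²) − ρgΔh.
P₂ = 468000 + ½·801·(3.22² − 32.0²) − 801·9.81·(−8.23) = 468000 + (-405000) − (-64700) = 127000 Pa.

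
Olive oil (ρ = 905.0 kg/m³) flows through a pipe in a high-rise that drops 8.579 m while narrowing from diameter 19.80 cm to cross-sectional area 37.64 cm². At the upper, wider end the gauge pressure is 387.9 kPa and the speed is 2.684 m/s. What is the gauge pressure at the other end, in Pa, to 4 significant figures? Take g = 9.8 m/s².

Mass conservation (A₁v₁ = A₂v₂) gives v₂ = 2.684 × 307.9/37.64 = 21.96 m/s.
Applying Bernoulli between the two ends and solving for P₂: P₂ = P₁ + ½ρ(v₁² − v₂²) − ρgΔh.
P₂ = 387900 + ½·905.0·(2.684² − 21.96²) − 905.0·9.8·(−8.579) = 387900 + (-214900) − (-76090) = 249100 Pa.

P₂ = 249100 Pa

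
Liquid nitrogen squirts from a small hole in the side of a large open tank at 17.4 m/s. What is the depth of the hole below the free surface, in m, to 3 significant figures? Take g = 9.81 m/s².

h = 15.4 m

Torricelli: v = √(2gh), so h = v²/(2g).
h = 17.4²/(2·9.81) = 303/19.62 = 15.4 m.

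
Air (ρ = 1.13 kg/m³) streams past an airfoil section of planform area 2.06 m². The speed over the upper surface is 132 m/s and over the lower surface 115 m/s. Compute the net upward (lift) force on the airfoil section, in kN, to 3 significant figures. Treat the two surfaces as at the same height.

4.89 kN

From P + ½ρv² = const at equal height, P_low − P_up = ½ρ(v_up² − v_low²).
ΔP = ½·1.13·(132² − 115²) = 2370 Pa.
Lift = ΔP · A = 2370 × 2.06 = 4890 N.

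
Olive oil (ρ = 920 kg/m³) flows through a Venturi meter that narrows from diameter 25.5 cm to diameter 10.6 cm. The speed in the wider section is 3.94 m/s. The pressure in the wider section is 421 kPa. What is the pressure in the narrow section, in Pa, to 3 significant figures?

The volume flow rate is constant, so v₂ = (A₁/A₂)v₁ = (511/88.2)·3.94 = 22.8 m/s.
With no height change, Bernoulli's equation is P₁ + ½ρv₁² = P₂ + ½ρv₂².
P₂ = P₁ − ½ρ(v₂² − v₁²) = 421000 − ½·920·(22.8² − 3.94²) = 421000 − 232000 = 189000 Pa.

189000 Pa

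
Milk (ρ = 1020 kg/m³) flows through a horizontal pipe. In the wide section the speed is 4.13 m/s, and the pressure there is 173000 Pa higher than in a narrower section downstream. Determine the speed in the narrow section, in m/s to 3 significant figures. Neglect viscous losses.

v₂ = 18.9 m/s

Horizontal Bernoulli: P₁ + ½ρv₁² = P₂ + ½ρv₂², so v₂² = v₁² + 2(P₁ − P₂)/ρ.
v₂ = √(4.13² + 2·173000/1020) = √(17.1 + 339) = 18.9 m/s.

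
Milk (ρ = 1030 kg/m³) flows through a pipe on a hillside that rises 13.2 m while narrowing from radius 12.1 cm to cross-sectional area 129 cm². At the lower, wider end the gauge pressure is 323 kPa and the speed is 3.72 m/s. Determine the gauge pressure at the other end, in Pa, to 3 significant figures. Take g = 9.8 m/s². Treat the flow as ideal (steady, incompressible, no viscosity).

P₂ ≈ 106000 Pa

By continuity, v₂ = v₁·A₁/A₂ = 3.72·(460/129) = 13.3 m/s.
Bernoulli: P₁ + ½ρv₁² + ρg h₁ = P₂ + ½ρv₂² + ρg h₂, so P₂ = P₁ + ½ρ(v₁² − v₂²) − ρg(h₂ − h₁).
P₂ = 323000 + ½·1030·(3.72² − 13.3²) − 1030·9.8·(+13.2) = 323000 + (-83500) − (133000) = 106000 Pa.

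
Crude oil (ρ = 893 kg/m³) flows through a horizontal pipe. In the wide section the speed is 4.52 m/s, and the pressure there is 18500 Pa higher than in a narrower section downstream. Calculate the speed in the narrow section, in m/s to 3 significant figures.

Horizontal Bernoulli: P₁ + ½ρv₁² = P₂ + ½ρv₂², so v₂² = v₁² + 2(P₁ − P₂)/ρ.
v₂ = √(4.52² + 2·18500/893) = √(20.4 + 41.4) = 7.87 m/s.

v₂ ≈ 7.87 m/s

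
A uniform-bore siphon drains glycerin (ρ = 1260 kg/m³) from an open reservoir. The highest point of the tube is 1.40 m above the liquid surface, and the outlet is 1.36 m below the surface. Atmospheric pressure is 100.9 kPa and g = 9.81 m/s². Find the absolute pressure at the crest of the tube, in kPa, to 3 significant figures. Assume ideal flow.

The outlet speed comes from Torricelli: v = √(2g·1.36) = 5.17 m/s.
The bore is uniform, so the speed at the crest is the same v. Bernoulli surface→crest: P_atm = P_top + ½ρv² + ρg·h_top.
P_top = 100900 − ½·1260·5.17² − 1260·9.81·1.40 = 66800 Pa.

P_top ≈ 66.8 kPa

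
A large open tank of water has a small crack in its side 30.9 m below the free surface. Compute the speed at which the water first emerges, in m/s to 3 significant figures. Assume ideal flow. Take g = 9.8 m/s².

v = 24.6 m/s

The surface is effectively still and both ends are open, so ½v² = gh and v = √(2·9.8·30.9) = 24.6 m/s.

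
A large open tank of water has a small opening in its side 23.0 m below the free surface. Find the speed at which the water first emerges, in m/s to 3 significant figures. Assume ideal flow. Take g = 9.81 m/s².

Bernoulli from surface to hole (P equal, v_surface ≈ 0): v = √(2gh) = √(2×9.81×23.0) = 21.2 m/s.

v ≈ 21.2 m/s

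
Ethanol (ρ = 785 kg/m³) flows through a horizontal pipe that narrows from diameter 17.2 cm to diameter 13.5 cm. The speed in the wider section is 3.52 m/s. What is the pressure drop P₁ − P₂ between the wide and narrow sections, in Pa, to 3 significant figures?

ΔP ≈ 7950 Pa

Mass conservation (A₁v₁ = A₂v₂) gives v₂ = 3.52 × 232/143 = 5.71 m/s.
Along the horizontal streamline, P + ½ρv² is constant.
P₁ − P₂ = ½·785·(5.71² − 3.52²) = ½·785·20.3 = 7950 Pa.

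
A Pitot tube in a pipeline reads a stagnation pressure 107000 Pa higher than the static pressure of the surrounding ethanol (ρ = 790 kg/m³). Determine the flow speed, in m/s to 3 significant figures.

Bernoulli between the free stream and the stagnation point: ½ρv² = P_stag − P_static.
v = √(2ΔP/ρ) = √(2·107000/790) = 16.5 m/s.

v ≈ 16.5 m/s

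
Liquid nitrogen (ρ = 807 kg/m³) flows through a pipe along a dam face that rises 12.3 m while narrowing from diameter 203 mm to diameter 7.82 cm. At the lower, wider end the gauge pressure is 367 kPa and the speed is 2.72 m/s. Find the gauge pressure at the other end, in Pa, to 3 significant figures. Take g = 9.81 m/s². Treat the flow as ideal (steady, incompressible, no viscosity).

By continuity, v₂ = v₁·A₁/A₂ = 2.72·(324/48.0) = 18.3 m/s.
Energy conservation along the streamline gives P₂ = P₁ − ½ρ(v₂² − v₁²) − ρg(h₂ − h₁).
P₂ = 367000 + ½·807·(2.72² − 18.3²) − 807·9.81·(+12.3) = 367000 + (-133000) − (97400) = 137000 Pa.

137000 Pa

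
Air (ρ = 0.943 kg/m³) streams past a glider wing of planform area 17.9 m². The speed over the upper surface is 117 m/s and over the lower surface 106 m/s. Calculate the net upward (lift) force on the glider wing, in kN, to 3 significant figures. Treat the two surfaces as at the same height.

F = 20.7 kN

From P + ½ρv² = const at equal height, P_low − P_up = ½ρ(v_up² − v_low²).
ΔP = ½·0.943·(117² − 106²) = 1160 Pa.
Lift = ΔP · A = 1160 × 17.9 = 20700 N.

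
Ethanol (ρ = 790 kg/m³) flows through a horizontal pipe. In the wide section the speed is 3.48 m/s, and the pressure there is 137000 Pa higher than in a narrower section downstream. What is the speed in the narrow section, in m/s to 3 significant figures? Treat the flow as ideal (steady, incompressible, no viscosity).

v₂ ≈ 18.9 m/s

With h₁ = h₂, rearranging Bernoulli gives v₂ = √(v₁² + 2ΔP/ρ).
v₂ = √(3.48² + 2·137000/790) = √(12.1 + 347) = 18.9 m/s.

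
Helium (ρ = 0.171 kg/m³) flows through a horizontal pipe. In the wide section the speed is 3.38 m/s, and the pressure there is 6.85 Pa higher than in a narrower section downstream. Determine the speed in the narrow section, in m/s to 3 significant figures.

Along the level pipe P + ½ρv² is conserved, hence v₂² = v₁² + 2(P₁ − P₂)/ρ.
v₂ = √(3.38² + 2·6.85/0.171) = √(11.4 + 80.1) = 9.57 m/s.

v₂ ≈ 9.57 m/s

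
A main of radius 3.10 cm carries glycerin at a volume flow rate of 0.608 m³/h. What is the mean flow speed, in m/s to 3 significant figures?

Q = 0.608 m³/h = 0.000169 m³/s.
v = Q/A = 0.000169 / 0.00302 = 0.0559 m/s.

0.0559 m/s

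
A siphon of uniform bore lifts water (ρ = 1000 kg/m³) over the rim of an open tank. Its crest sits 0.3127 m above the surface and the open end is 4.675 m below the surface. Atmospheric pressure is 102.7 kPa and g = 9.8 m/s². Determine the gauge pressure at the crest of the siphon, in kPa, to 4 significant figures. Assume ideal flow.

P_gauge = -48.88 kPa

From the surface to the outlet (both open to atmosphere, surface at rest): v = √(2g·h_out) = √(2·9.8·4.675) = 9.572 m/s.
With constant cross-section the crest speed equals v; applying Bernoulli from the surface up to the crest, P_top = P_atm − ½ρv² − ρg·h_top.
P_top = 102700 − ½·1000·9.572² − 1000·9.8·0.3127 = 53820 Pa. So P_gauge = P_top − P_atm = -48880 Pa.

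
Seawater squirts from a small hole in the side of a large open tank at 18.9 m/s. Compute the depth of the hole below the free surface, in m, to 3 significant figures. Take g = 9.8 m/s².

For a small hole in a large open tank, ½v² = gh, giving h = v²/(2g).
h = 18.9²/(2·9.8) = 357/19.60 = 18.2 m.

h ≈ 18.2 m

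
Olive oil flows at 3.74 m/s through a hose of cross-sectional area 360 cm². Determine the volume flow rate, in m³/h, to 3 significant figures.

Q ≈ 485 m³/h

Q = A·v = 0.0360 m² × 3.74 m/s = 0.135 m³/s.
Converting: 0.135 m³/s × 3600 = 485 m³/h.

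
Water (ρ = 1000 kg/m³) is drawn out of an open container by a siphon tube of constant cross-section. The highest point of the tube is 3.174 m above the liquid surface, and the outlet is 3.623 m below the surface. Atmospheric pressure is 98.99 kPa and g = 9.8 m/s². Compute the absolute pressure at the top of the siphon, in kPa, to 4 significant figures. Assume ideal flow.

The outlet speed comes from Torricelli: v = √(2g·3.623) = 8.427 m/s.
The bore is uniform, so the speed at the crest is the same v. Bernoulli surface→crest: P_atm = P_top + ½ρv² + ρg·h_top.
P_top = 98990 − ½·1000·8.427² − 1000·9.8·3.174 = 32380 Pa.

P_top ≈ 32.38 kPa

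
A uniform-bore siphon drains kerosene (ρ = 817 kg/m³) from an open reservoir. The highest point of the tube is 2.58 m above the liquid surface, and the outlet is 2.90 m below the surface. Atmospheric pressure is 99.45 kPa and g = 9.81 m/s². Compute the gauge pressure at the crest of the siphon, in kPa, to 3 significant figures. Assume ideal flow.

P_gauge ≈ -43.9 kPa

From the surface to the outlet (both open to atmosphere, surface at rest): v = √(2g·h_out) = √(2·9.81·2.90) = 7.54 m/s.
With constant cross-section the crest speed equals v; applying Bernoulli from the surface up to the crest, P_top = P_atm − ½ρv² − ρg·h_top.
P_top = 99450 − ½·817·7.54² − 817·9.81·2.58 = 55500 Pa. So P_gauge = P_top − P_atm = -43900 Pa.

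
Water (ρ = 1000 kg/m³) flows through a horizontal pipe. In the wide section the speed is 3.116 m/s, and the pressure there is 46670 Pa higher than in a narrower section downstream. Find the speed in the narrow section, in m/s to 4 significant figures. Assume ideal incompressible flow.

v₂ ≈ 10.15 m/s

Horizontal Bernoulli: P₁ + ½ρv₁² = P₂ + ½ρv₂², so v₂² = v₁² + 2(P₁ − P₂)/ρ.
v₂ = √(3.116² + 2·46670/1000) = √(9.709 + 93.34) = 10.15 m/s.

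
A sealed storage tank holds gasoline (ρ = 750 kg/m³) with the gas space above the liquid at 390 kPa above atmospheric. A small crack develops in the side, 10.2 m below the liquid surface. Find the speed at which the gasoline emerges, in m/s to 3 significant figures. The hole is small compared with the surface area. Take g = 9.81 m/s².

Take point 1 at the surface (v₁ ≈ 0) and point 2 at the hole (at atmospheric pressure). Bernoulli: P₁ + ρg h = P_atm + ½ρv₂².
With P₁ − P_atm = 390000 Pa, v₂ = √(2gh + 2ΔP/ρ) = √(2·9.81·10.2 + 2·390000/750) = 35.2 m/s.

35.2 m/s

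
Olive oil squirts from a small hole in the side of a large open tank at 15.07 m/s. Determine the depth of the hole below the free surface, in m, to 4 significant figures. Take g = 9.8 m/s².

h ≈ 11.59 m

For a small hole in a large open tank, ½v² = gh, giving h = v²/(2g).
h = 15.07²/(2·9.8) = 227.1/19.60 = 11.59 m.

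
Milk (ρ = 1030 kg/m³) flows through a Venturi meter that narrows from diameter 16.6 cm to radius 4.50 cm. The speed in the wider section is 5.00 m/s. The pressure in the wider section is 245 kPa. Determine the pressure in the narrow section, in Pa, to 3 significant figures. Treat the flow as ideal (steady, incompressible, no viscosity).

P₂ = 109000 Pa

The volume flow rate is constant, so v₂ = (A₁/A₂)v₁ = (216/63.6)·5.00 = 17.0 m/s.
Along the horizontal streamline, P + ½ρv² is constant.
P₂ = P₁ − ½ρ(v₂² − v₁²) = 245000 − ½·1030·(17.0² − 5.00²) = 245000 − 136000 = 109000 Pa.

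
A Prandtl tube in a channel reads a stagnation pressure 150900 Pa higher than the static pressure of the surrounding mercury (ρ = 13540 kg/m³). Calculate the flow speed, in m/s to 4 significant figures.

4.721 m/s

At the stagnation point the flow is brought to rest, so Bernoulli gives P_stag − P_static = ½ρv².
v = √(2ΔP/ρ) = √(2·150900/13540) = 4.721 m/s.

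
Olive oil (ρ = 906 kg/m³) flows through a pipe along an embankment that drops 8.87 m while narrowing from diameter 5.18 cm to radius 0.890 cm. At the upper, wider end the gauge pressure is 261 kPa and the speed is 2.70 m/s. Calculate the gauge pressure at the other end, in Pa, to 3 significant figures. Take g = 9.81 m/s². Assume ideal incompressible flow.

P₂ = 106000 Pa

By continuity, v₂ = v₁·A₁/A₂ = 2.70·(21.1/2.49) = 22.9 m/s.
Applying Bernoulli between the two ends and solving for P₂: P₂ = P₁ + ½ρ(v₁² − v₂²) − ρgΔh.
P₂ = 261000 + ½·906·(2.70² − 22.9²) − 906·9.81·(−8.87) = 261000 + (-234000) − (-78800) = 106000 Pa.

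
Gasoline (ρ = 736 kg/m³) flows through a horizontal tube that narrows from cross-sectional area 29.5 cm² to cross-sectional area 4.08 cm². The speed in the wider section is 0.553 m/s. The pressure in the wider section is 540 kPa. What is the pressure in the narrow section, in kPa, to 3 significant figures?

P₂ ≈ 534 kPa

By continuity, v₂ = v₁·A₁/A₂ = 0.553·(29.5/4.08) = 4.00 m/s.
The pipe is horizontal, so Bernoulli reduces to P₁ + ½ρv₁² = P₂ + ½ρv₂².
P₂ = P₁ − ½ρ(v₂² − v₁²) = 540000 − ½·736·(4.00² − 0.553²) = 540000 − 5770 = 534000 Pa.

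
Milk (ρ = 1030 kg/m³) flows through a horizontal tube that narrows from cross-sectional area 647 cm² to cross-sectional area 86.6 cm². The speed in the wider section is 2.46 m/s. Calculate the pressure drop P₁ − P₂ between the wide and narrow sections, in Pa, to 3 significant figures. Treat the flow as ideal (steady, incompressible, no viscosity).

ΔP = 171000 Pa

Mass conservation (A₁v₁ = A₂v₂) gives v₂ = 2.46 × 647/86.6 = 18.4 m/s.
Bernoulli (h₁ = h₂): P₁ − P₂ = ½ρ(v₂² − v₁²).
P₁ − P₂ = ½·1030·(18.4² − 2.46²) = ½·1030·332 = 171000 Pa.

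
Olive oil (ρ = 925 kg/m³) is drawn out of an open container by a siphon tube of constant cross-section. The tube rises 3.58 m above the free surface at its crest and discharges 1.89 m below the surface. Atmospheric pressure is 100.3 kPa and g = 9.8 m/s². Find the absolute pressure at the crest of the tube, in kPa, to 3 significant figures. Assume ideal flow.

50.7 kPa

The outlet speed comes from Torricelli: v = √(2g·1.89) = 6.09 m/s.
The bore is uniform, so the speed at the crest is the same v. Bernoulli surface→crest: P_atm = P_top + ½ρv² + ρg·h_top.
P_top = 100300 − ½·925·6.09² − 925·9.8·3.58 = 50700 Pa.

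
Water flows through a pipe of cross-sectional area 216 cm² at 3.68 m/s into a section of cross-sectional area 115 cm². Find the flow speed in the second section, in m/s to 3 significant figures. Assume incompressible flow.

v₂ ≈ 6.91 m/s

The volume flow rate is constant, so v₂ = (A₁/A₂)v₁ = (216/115)·3.68 = 6.91 m/s.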